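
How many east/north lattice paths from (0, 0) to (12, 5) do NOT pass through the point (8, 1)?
Number of paths = 5558

Total paths from (0, 0) to (12, 5): C(17, 12) = 6188. Paths through (8, 1): (paths (0, 0) → (8, 1)) × (paths (8, 1) → (12, 5)) = C(9, 8) · C(8, 4) = 9 · 70 = 630. Avoidance count = 6188 − 630 = 5558.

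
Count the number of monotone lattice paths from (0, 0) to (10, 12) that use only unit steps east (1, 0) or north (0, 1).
Number of paths = 646646

A monotone lattice path from (0, 0) to (10, 12) consists of 10 east steps and 12 north steps in some order, so it is determined by which 10 of the 22 steps are east. The count is C(22, 10) = 646646.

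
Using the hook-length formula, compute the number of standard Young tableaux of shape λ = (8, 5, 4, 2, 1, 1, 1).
# SYT of shape (8, 5, 4, 2, 1, 1, 1) = 3456969516

Hook-length formula: f^λ = n! / Π hook(c), product over all cells c of the Young diagram. For λ = (8, 5, 4, 2, 1, 1, 1), n = 22 boxes. Hook lengths by row (left-to-right, top-to-bottom): [14, 10, 8, 7, 5, 3, 2, 1]; [10, 6, 4, 3, 1]; [8, 4, 2, 1]; [5, 1]; [3]; [2]; [1]. Product of hooks = 325140480000. So f^λ = 22! / 325140480000 = 1124000727777607680000 / 325140480000 = 3456969516.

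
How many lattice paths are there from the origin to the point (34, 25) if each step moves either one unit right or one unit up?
Number of paths = 30284005485024837

A monotone lattice path from (0, 0) to (34, 25) consists of 34 east steps and 25 north steps in some order, so it is determined by which 34 of the 59 steps are east. The count is C(59, 34) = 30284005485024837.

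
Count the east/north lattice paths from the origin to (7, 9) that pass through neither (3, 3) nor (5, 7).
Number of paths = 4288

Inclusion–exclusion. Total paths: C(16, 7) = 11440. Through P₁: C(6, 3)·C(10, 4) = 4200. Through P₂: C(12, 5)·C(4, 2) = 4752. Since P₁ is strictly southwest of P₂, a monotone path through both must visit P₁ then P₂; paths through both = C(6, 3)·C(6, 2)·C(4, 2) = 1800. Avoid both = 11440 − 4200 − 4752 + 1800 = 4288.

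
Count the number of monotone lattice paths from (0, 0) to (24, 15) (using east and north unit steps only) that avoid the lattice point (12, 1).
Number of paths = 25015290560

Total paths from (0, 0) to (24, 15): C(39, 24) = 25140840660. Paths through (12, 1): (paths (0, 0) → (12, 1)) × (paths (12, 1) → (24, 15)) = C(13, 12) · C(26, 12) = 13 · 9657700 = 125550100. Avoidance count = 25140840660 − 125550100 = 25015290560.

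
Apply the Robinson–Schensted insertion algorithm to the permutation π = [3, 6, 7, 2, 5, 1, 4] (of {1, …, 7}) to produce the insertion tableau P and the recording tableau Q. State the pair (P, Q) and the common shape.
P = [1, 4, 7] / [2, 5] / [3, 6];  Q = [1, 2, 3] / [4, 5] / [6, 7];  common shape = (3, 2, 2)

Row-insert the values π_1, π_2, … into P one at a time, bumping the leftmost entry strictly greater than the inserted value down to the next row. The recording tableau Q records, in position (i, j), the step at which that cell was added to P.
  Insert 3 (step 1): P = [3];  Q = [1]
  Insert 6 (step 2): P = [3, 6];  Q = [1, 2]
  Insert 7 (step 3): P = [3, 6, 7];  Q = [1, 2, 3]
  Insert 2 (step 4): P = [2, 6, 7] / [3];  Q = [1, 2, 3] / [4]
  Insert 5 (step 5): P = [2, 5, 7] / [3, 6];  Q = [1, 2, 3] / [4, 5]
  Insert 1 (step 6): P = [1, 5, 7] / [2, 6] / [3];  Q = [1, 2, 3] / [4, 5] / [6]
  Insert 4 (step 7): P = [1, 4, 7] / [2, 5] / [3, 6];  Q = [1, 2, 3] / [4, 5] / [6, 7]
Final shape: (3, 2, 2).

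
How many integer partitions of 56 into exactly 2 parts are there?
p(56, 2 parts) = 28

Partitions of n into exactly k parts are in bijection with partitions of n − k into at most k parts (subtract 1 from each part). So p(56, exactly 2) = p(54, parts ≤ 2). Computing via the recurrence p(m, j) = p(m, j−1) + p(m−j, j) gives 28.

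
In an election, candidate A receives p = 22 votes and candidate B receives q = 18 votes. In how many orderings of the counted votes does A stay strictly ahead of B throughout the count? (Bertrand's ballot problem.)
Strict-lead orderings = 11338026180

Total orderings of the 40 votes with 22 for A: C(40, 22) = 113380261800. By the Bertrand ballot formula (Cycle Lemma / reflection principle), the number of orderings in which A is strictly ahead of B throughout is (p − q)/(p + q) · C(p + q, p) = (22 − 18)/(22 + 18) · 113380261800 = 11338026180.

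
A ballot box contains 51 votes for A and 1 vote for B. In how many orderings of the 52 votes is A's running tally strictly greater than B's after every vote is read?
Strict-lead orderings = 50

Total orderings of the 52 votes with 51 for A: C(52, 51) = 52. By the Bertrand ballot formula (Cycle Lemma / reflection principle), the number of orderings in which A is strictly ahead of B throughout is (p − q)/(p + q) · C(p + q, p) = (51 − 1)/(51 + 1) · 52 = 50.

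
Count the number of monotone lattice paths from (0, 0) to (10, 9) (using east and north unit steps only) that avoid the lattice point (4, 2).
Number of paths = 66638

Total paths from (0, 0) to (10, 9): C(19, 10) = 92378. Paths through (4, 2): (paths (0, 0) → (4, 2)) × (paths (4, 2) → (10, 9)) = C(6, 4) · C(13, 6) = 15 · 1716 = 25740. Avoidance count = 92378 − 25740 = 66638.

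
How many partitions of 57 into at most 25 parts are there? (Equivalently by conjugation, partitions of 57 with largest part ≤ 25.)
p(57, parts ≤ 25) = 578700

Use the recurrence p(n, m) = p(n, m−1) + p(n−m, m): either the largest part is < m (count p(n, m−1)) or the largest part is exactly m (remove one copy of m, count p(n−m, m)). With p(0, ·) = 1 this gives p(57, parts ≤ 25) = 578700. (By conjugating Young diagrams, this also counts partitions of 57 into at most 25 parts.)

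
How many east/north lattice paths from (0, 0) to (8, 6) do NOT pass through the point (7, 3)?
Number of paths = 2523

Total paths from (0, 0) to (8, 6): C(14, 8) = 3003. Paths through (7, 3): (paths (0, 0) → (7, 3)) × (paths (7, 3) → (8, 6)) = C(10, 7) · C(4, 1) = 120 · 4 = 480. Avoidance count = 3003 − 480 = 2523.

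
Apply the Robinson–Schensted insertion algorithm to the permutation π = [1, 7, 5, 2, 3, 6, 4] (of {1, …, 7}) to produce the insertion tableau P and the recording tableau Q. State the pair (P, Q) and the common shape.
P = [1, 2, 3, 4] / [5, 6] / [7];  Q = [1, 2, 5, 6] / [3, 7] / [4];  common shape = (4, 2, 1)

Row-insert the values π_1, π_2, … into P one at a time, bumping the leftmost entry strictly greater than the inserted value down to the next row. The recording tableau Q records, in position (i, j), the step at which that cell was added to P.
  Insert 1 (step 1): P = [1];  Q = [1]
  Insert 7 (step 2): P = [1, 7];  Q = [1, 2]
  Insert 5 (step 3): P = [1, 5] / [7];  Q = [1, 2] / [3]
  Insert 2 (step 4): P = [1, 2] / [5] / [7];  Q = [1, 2] / [3] / [4]
  Insert 3 (step 5): P = [1, 2, 3] / [5] / [7];  Q = [1, 2, 5] / [3] / [4]
  Insert 6 (step 6): P = [1, 2, 3, 6] / [5] / [7];  Q = [1, 2, 5, 6] / [3] / [4]
  Insert 4 (step 7): P = [1, 2, 3, 4] / [5, 6] / [7];  Q = [1, 2, 5, 6] / [3, 7] / [4]
Final shape: (4, 2, 1).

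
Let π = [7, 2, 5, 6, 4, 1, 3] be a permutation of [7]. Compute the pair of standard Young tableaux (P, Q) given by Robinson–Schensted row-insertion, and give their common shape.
P = [1, 3, 6] / [2, 4] / [5] / [7];  Q = [1, 3, 4] / [2, 7] / [5] / [6];  common shape = (3, 2, 1, 1)

Row-insert the values π_1, π_2, … into P one at a time, bumping the leftmost entry strictly greater than the inserted value down to the next row. The recording tableau Q records, in position (i, j), the step at which that cell was added to P.
  Insert 7 (step 1): P = [7];  Q = [1]
  Insert 2 (step 2): P = [2] / [7];  Q = [1] / [2]
  Insert 5 (step 3): P = [2, 5] / [7];  Q = [1, 3] / [2]
  Insert 6 (step 4): P = [2, 5, 6] / [7];  Q = [1, 3, 4] / [2]
  Insert 4 (step 5): P = [2, 4, 6] / [5] / [7];  Q = [1, 3, 4] / [2] / [5]
  Insert 1 (step 6): P = [1, 4, 6] / [2] / [5] / [7];  Q = [1, 3, 4] / [2] / [5] / [6]
  Insert 3 (step 7): P = [1, 3, 6] / [2, 4] / [5] / [7];  Q = [1, 3, 4] / [2, 7] / [5] / [6]
Final shape: (3, 2, 1, 1).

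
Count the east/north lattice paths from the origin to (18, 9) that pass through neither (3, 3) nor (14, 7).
Number of paths = 2266845

Inclusion–exclusion. Total paths: C(27, 18) = 4686825. Through P₁: C(6, 3)·C(21, 15) = 1085280. Through P₂: C(21, 14)·C(6, 4) = 1744200. Since P₁ is strictly southwest of P₂, a monotone path through both must visit P₁ then P₂; paths through both = C(6, 3)·C(15, 11)·C(6, 4) = 409500. Avoid both = 4686825 − 1085280 − 1744200 + 409500 = 2266845.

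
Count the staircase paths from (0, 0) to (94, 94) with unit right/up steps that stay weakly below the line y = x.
C_94 = 239993345518077005168915776623476723006280827488229600

These NE paths below the diagonal are counted by the Catalan number C_n = (1/(n + 1)) · C(2n, n). For n = 94: C_94 = (1/95) · C(188, 94) = 22799367824217315491046998779230288685596678611381812000/95 = 239993345518077005168915776623476723006280827488229600.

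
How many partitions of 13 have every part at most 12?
p(13, parts ≤ 12) = 100

Partitions of 13 with all parts ≤ 12: 12+1, 11+2, 11+1+1, 10+3, 10+2+1, 10+1+1+1, 9+4, 9+3+1, 9+2+2, 9+2+1+1, 9+1+1+1+1, 8+5, 8+4+1, 8+3+2, 8+3+1+1, 8+2+2+1, 8+2+1+1+1, 8+1+1+1+1+1, 7+6, 7+5+1, 7+4+2, 7+4+1+1, 7+3+3, 7+3+2+1, 7+3+1+1+1, 7+2+2+2, 7+2+2+1+1, 7+2+1+1+1+1, 7+1+1+1+1+1+1, 6+6+1, … (100 total). Count = 100.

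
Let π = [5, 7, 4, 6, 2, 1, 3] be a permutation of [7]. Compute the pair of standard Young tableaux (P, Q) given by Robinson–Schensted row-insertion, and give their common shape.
P = [1, 3] / [2, 6] / [4, 7] / [5];  Q = [1, 2] / [3, 4] / [5, 7] / [6];  common shape = (2, 2, 2, 1)

Row-insert the values π_1, π_2, … into P one at a time, bumping the leftmost entry strictly greater than the inserted value down to the next row. The recording tableau Q records, in position (i, j), the step at which that cell was added to P.
  Insert 5 (step 1): P = [5];  Q = [1]
  Insert 7 (step 2): P = [5, 7];  Q = [1, 2]
  Insert 4 (step 3): P = [4, 7] / [5];  Q = [1, 2] / [3]
  Insert 6 (step 4): P = [4, 6] / [5, 7];  Q = [1, 2] / [3, 4]
  Insert 2 (step 5): P = [2, 6] / [4, 7] / [5];  Q = [1, 2] / [3, 4] / [5]
  Insert 1 (step 6): P = [1, 6] / [2, 7] / [4] / [5];  Q = [1, 2] / [3, 4] / [5] / [6]
  Insert 3 (step 7): P = [1, 3] / [2, 6] / [4, 7] / [5];  Q = [1, 2] / [3, 4] / [5, 7] / [6]
Final shape: (2, 2, 2, 1).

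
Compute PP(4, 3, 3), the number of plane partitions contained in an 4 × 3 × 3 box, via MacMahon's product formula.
PP(4, 3, 3) = 4116

Evaluate the triple product over i = 1..4, j = 1..3, k = 1..3. The factors are (2/1) · (3/2) · (4/3) · (3/2) · (4/3) · (5/4) · (4/3) · (5/4) · … (36 factors total). The numerators and denominators telescope so the product is an integer; carrying out the multiplication exactly gives PP(4, 3, 3) = 4116.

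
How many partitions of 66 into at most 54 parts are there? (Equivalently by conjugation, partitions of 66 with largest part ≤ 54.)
p(66, parts ≤ 54) = 2323325

Use the recurrence p(n, m) = p(n, m−1) + p(n−m, m): either the largest part is < m (count p(n, m−1)) or the largest part is exactly m (remove one copy of m, count p(n−m, m)). With p(0, ·) = 1 this gives p(66, parts ≤ 54) = 2323325. (By conjugating Young diagrams, this also counts partitions of 66 into at most 54 parts.)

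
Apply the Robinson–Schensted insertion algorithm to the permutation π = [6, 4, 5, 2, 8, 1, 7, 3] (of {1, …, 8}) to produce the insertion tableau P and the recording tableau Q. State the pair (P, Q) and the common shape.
P = [1, 3, 7] / [2, 5] / [4, 8] / [6];  Q = [1, 3, 5] / [2, 7] / [4, 8] / [6];  common shape = (3, 2, 2, 1)

Row-insert the values π_1, π_2, … into P one at a time, bumping the leftmost entry strictly greater than the inserted value down to the next row. The recording tableau Q records, in position (i, j), the step at which that cell was added to P.
  Insert 6 (step 1): P = [6];  Q = [1]
  Insert 4 (step 2): P = [4] / [6];  Q = [1] / [2]
  Insert 5 (step 3): P = [4, 5] / [6];  Q = [1, 3] / [2]
  Insert 2 (step 4): P = [2, 5] / [4] / [6];  Q = [1, 3] / [2] / [4]
  Insert 8 (step 5): P = [2, 5, 8] / [4] / [6];  Q = [1, 3, 5] / [2] / [4]
  Insert 1 (step 6): P = [1, 5, 8] / [2] / [4] / [6];  Q = [1, 3, 5] / [2] / [4] / [6]
  Insert 7 (step 7): P = [1, 5, 7] / [2, 8] / [4] / [6];  Q = [1, 3, 5] / [2, 7] / [4] / [6]
  Insert 3 (step 8): P = [1, 3, 7] / [2, 5] / [4, 8] / [6];  Q = [1, 3, 5] / [2, 7] / [4, 8] / [6]
Final shape: (3, 2, 2, 1).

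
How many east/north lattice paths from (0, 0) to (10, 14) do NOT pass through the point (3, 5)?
Number of paths = 1320616

Total paths from (0, 0) to (10, 14): C(24, 10) = 1961256. Paths through (3, 5): (paths (0, 0) → (3, 5)) × (paths (3, 5) → (10, 14)) = C(8, 3) · C(16, 7) = 56 · 11440 = 640640. Avoidance count = 1961256 − 640640 = 1320616.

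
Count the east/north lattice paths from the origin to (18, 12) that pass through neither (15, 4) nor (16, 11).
Number of paths = 46833024

Inclusion–exclusion. Total paths: C(30, 18) = 86493225. Through P₁: C(19, 15)·C(11, 3) = 639540. Through P₂: C(27, 16)·C(3, 2) = 39113685. Since P₁ is strictly southwest of P₂, a monotone path through both must visit P₁ then P₂; paths through both = C(19, 15)·C(8, 1)·C(3, 2) = 93024. Avoid both = 86493225 − 639540 − 39113685 + 93024 = 46833024.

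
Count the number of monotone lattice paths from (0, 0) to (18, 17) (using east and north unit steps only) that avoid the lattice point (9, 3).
Number of paths = 4357785850

Total paths from (0, 0) to (18, 17): C(35, 18) = 4537567650. Paths through (9, 3): (paths (0, 0) → (9, 3)) × (paths (9, 3) → (18, 17)) = C(12, 9) · C(23, 9) = 220 · 817190 = 179781800. Avoidance count = 4537567650 − 179781800 = 4357785850.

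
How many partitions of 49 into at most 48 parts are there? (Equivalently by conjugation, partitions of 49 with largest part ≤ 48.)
p(49, parts ≤ 48) = 173524

Use the recurrence p(n, m) = p(n, m−1) + p(n−m, m): either the largest part is < m (count p(n, m−1)) or the largest part is exactly m (remove one copy of m, count p(n−m, m)). With p(0, ·) = 1 this gives p(49, parts ≤ 48) = 173524. (By conjugating Young diagrams, this also counts partitions of 49 into at most 48 parts.)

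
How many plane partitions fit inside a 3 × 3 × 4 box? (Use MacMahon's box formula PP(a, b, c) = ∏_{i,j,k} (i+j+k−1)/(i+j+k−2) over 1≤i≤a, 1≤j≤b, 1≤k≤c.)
PP(3, 3, 4) = 4116

Evaluate the triple product over i = 1..3, j = 1..3, k = 1..4. The factors are (2/1) · (3/2) · (4/3) · (5/4) · (3/2) · (4/3) · (5/4) · (6/5) · … (36 factors total). The numerators and denominators telescope so the product is an integer; carrying out the multiplication exactly gives PP(3, 3, 4) = 4116.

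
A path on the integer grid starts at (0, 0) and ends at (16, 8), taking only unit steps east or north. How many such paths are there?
Number of paths = 735471

A monotone lattice path from (0, 0) to (16, 8) consists of 16 east steps and 8 north steps in some order, so it is determined by which 16 of the 24 steps are east. The count is C(24, 16) = 735471.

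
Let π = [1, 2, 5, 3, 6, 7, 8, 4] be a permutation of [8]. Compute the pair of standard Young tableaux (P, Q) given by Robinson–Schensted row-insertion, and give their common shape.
P = [1, 2, 3, 4, 7, 8] / [5, 6];  Q = [1, 2, 3, 5, 6, 7] / [4, 8];  common shape = (6, 2)

Row-insert the values π_1, π_2, … into P one at a time, bumping the leftmost entry strictly greater than the inserted value down to the next row. The recording tableau Q records, in position (i, j), the step at which that cell was added to P.
  Insert 1 (step 1): P = [1];  Q = [1]
  Insert 2 (step 2): P = [1, 2];  Q = [1, 2]
  Insert 5 (step 3): P = [1, 2, 5];  Q = [1, 2, 3]
  Insert 3 (step 4): P = [1, 2, 3] / [5];  Q = [1, 2, 3] / [4]
  Insert 6 (step 5): P = [1, 2, 3, 6] / [5];  Q = [1, 2, 3, 5] / [4]
  Insert 7 (step 6): P = [1, 2, 3, 6, 7] / [5];  Q = [1, 2, 3, 5, 6] / [4]
  Insert 8 (step 7): P = [1, 2, 3, 6, 7, 8] / [5];  Q = [1, 2, 3, 5, 6, 7] / [4]
  Insert 4 (step 8): P = [1, 2, 3, 4, 7, 8] / [5, 6];  Q = [1, 2, 3, 5, 6, 7] / [4, 8]
Final shape: (6, 2).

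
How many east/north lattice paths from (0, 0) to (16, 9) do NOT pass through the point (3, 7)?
Number of paths = 2030375

Total paths from (0, 0) to (16, 9): C(25, 16) = 2042975. Paths through (3, 7): (paths (0, 0) → (3, 7)) × (paths (3, 7) → (16, 9)) = C(10, 3) · C(15, 13) = 120 · 105 = 12600. Avoidance count = 2042975 − 12600 = 2030375.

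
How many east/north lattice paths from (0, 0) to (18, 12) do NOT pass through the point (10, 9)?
Number of paths = 71250855

Total paths from (0, 0) to (18, 12): C(30, 18) = 86493225. Paths through (10, 9): (paths (0, 0) → (10, 9)) × (paths (10, 9) → (18, 12)) = C(19, 10) · C(11, 8) = 92378 · 165 = 15242370. Avoidance count = 86493225 − 15242370 = 71250855.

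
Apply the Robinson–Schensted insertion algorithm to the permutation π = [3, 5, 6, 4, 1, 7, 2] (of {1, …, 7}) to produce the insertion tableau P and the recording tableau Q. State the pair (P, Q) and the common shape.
P = [1, 2, 6, 7] / [3, 4] / [5];  Q = [1, 2, 3, 6] / [4, 7] / [5];  common shape = (4, 2, 1)

Row-insert the values π_1, π_2, … into P one at a time, bumping the leftmost entry strictly greater than the inserted value down to the next row. The recording tableau Q records, in position (i, j), the step at which that cell was added to P.
  Insert 3 (step 1): P = [3];  Q = [1]
  Insert 5 (step 2): P = [3, 5];  Q = [1, 2]
  Insert 6 (step 3): P = [3, 5, 6];  Q = [1, 2, 3]
  Insert 4 (step 4): P = [3, 4, 6] / [5];  Q = [1, 2, 3] / [4]
  Insert 1 (step 5): P = [1, 4, 6] / [3] / [5];  Q = [1, 2, 3] / [4] / [5]
  Insert 7 (step 6): P = [1, 4, 6, 7] / [3] / [5];  Q = [1, 2, 3, 6] / [4] / [5]
  Insert 2 (step 7): P = [1, 2, 6, 7] / [3, 4] / [5];  Q = [1, 2, 3, 6] / [4, 7] / [5]
Final shape: (4, 2, 1).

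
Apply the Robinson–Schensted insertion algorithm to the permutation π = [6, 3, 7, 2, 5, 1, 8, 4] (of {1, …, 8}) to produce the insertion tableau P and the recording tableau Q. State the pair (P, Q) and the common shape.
P = [1, 4, 8] / [2, 5] / [3, 7] / [6];  Q = [1, 3, 7] / [2, 5] / [4, 8] / [6];  common shape = (3, 2, 2, 1)

Row-insert the values π_1, π_2, … into P one at a time, bumping the leftmost entry strictly greater than the inserted value down to the next row. The recording tableau Q records, in position (i, j), the step at which that cell was added to P.
  Insert 6 (step 1): P = [6];  Q = [1]
  Insert 3 (step 2): P = [3] / [6];  Q = [1] / [2]
  Insert 7 (step 3): P = [3, 7] / [6];  Q = [1, 3] / [2]
  Insert 2 (step 4): P = [2, 7] / [3] / [6];  Q = [1, 3] / [2] / [4]
  Insert 5 (step 5): P = [2, 5] / [3, 7] / [6];  Q = [1, 3] / [2, 5] / [4]
  Insert 1 (step 6): P = [1, 5] / [2, 7] / [3] / [6];  Q = [1, 3] / [2, 5] / [4] / [6]
  Insert 8 (step 7): P = [1, 5, 8] / [2, 7] / [3] / [6];  Q = [1, 3, 7] / [2, 5] / [4] / [6]
  Insert 4 (step 8): P = [1, 4, 8] / [2, 5] / [3, 7] / [6];  Q = [1, 3, 7] / [2, 5] / [4, 8] / [6]
Final shape: (3, 2, 2, 1).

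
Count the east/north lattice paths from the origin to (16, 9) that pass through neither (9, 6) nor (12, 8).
Number of paths = 1062775

Inclusion–exclusion. Total paths: C(25, 16) = 2042975. Through P₁: C(15, 9)·C(10, 7) = 600600. Through P₂: C(20, 12)·C(5, 4) = 629850. Since P₁ is strictly southwest of P₂, a monotone path through both must visit P₁ then P₂; paths through both = C(15, 9)·C(5, 3)·C(5, 4) = 250250. Avoid both = 2042975 − 600600 − 629850 + 250250 = 1062775.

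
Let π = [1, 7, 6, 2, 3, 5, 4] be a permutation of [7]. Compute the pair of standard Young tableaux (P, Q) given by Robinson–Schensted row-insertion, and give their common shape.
P = [1, 2, 3, 4] / [5] / [6] / [7];  Q = [1, 2, 5, 6] / [3] / [4] / [7];  common shape = (4, 1, 1, 1)

Row-insert the values π_1, π_2, … into P one at a time, bumping the leftmost entry strictly greater than the inserted value down to the next row. The recording tableau Q records, in position (i, j), the step at which that cell was added to P.
  Insert 1 (step 1): P = [1];  Q = [1]
  Insert 7 (step 2): P = [1, 7];  Q = [1, 2]
  Insert 6 (step 3): P = [1, 6] / [7];  Q = [1, 2] / [3]
  Insert 2 (step 4): P = [1, 2] / [6] / [7];  Q = [1, 2] / [3] / [4]
  Insert 3 (step 5): P = [1, 2, 3] / [6] / [7];  Q = [1, 2, 5] / [3] / [4]
  Insert 5 (step 6): P = [1, 2, 3, 5] / [6] / [7];  Q = [1, 2, 5, 6] / [3] / [4]
  Insert 4 (step 7): P = [1, 2, 3, 4] / [5] / [6] / [7];  Q = [1, 2, 5, 6] / [3] / [4] / [7]
Final shape: (4, 1, 1, 1).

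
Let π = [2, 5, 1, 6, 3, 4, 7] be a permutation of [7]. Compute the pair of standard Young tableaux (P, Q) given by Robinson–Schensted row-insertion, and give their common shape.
P = [1, 3, 4, 7] / [2, 5, 6];  Q = [1, 2, 4, 7] / [3, 5, 6];  common shape = (4, 3)

Row-insert the values π_1, π_2, … into P one at a time, bumping the leftmost entry strictly greater than the inserted value down to the next row. The recording tableau Q records, in position (i, j), the step at which that cell was added to P.
  Insert 2 (step 1): P = [2];  Q = [1]
  Insert 5 (step 2): P = [2, 5];  Q = [1, 2]
  Insert 1 (step 3): P = [1, 5] / [2];  Q = [1, 2] / [3]
  Insert 6 (step 4): P = [1, 5, 6] / [2];  Q = [1, 2, 4] / [3]
  Insert 3 (step 5): P = [1, 3, 6] / [2, 5];  Q = [1, 2, 4] / [3, 5]
  Insert 4 (step 6): P = [1, 3, 4] / [2, 5, 6];  Q = [1, 2, 4] / [3, 5, 6]
  Insert 7 (step 7): P = [1, 3, 4, 7] / [2, 5, 6];  Q = [1, 2, 4, 7] / [3, 5, 6]
Final shape: (4, 3).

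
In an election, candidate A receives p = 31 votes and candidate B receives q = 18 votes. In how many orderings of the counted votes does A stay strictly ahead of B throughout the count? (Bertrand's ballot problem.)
Strict-lead orderings = 3065415516592

Total orderings of the 49 votes with 31 for A: C(49, 31) = 11554258485616. By the Bertrand ballot formula (Cycle Lemma / reflection principle), the number of orderings in which A is strictly ahead of B throughout is (p − q)/(p + q) · C(p + q, p) = (31 − 18)/(31 + 18) · 11554258485616 = 3065415516592.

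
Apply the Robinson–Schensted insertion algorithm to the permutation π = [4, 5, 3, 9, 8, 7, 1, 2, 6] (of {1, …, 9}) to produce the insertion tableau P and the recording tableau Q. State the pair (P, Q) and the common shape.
P = [1, 2, 6] / [3, 5, 7] / [4, 8] / [9];  Q = [1, 2, 4] / [3, 5, 9] / [6, 8] / [7];  common shape = (3, 3, 2, 1)

Row-insert the values π_1, π_2, … into P one at a time, bumping the leftmost entry strictly greater than the inserted value down to the next row. The recording tableau Q records, in position (i, j), the step at which that cell was added to P.
  Insert 4 (step 1): P = [4];  Q = [1]
  Insert 5 (step 2): P = [4, 5];  Q = [1, 2]
  Insert 3 (step 3): P = [3, 5] / [4];  Q = [1, 2] / [3]
  Insert 9 (step 4): P = [3, 5, 9] / [4];  Q = [1, 2, 4] / [3]
  Insert 8 (step 5): P = [3, 5, 8] / [4, 9];  Q = [1, 2, 4] / [3, 5]
  Insert 7 (step 6): P = [3, 5, 7] / [4, 8] / [9];  Q = [1, 2, 4] / [3, 5] / [6]
  Insert 1 (step 7): P = [1, 5, 7] / [3, 8] / [4] / [9];  Q = [1, 2, 4] / [3, 5] / [6] / [7]
  Insert 2 (step 8): P = [1, 2, 7] / [3, 5] / [4, 8] / [9];  Q = [1, 2, 4] / [3, 5] / [6, 8] / [7]
  Insert 6 (step 9): P = [1, 2, 6] / [3, 5, 7] / [4, 8] / [9];  Q = [1, 2, 4] / [3, 5, 9] / [6, 8] / [7]
Final shape: (3, 3, 2, 1).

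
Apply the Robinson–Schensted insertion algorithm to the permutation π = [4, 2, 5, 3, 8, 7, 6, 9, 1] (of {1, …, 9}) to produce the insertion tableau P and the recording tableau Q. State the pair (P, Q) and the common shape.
P = [1, 3, 6, 9] / [2, 5, 7] / [4] / [8];  Q = [1, 3, 5, 8] / [2, 4, 6] / [7] / [9];  common shape = (4, 3, 1, 1)

Row-insert the values π_1, π_2, … into P one at a time, bumping the leftmost entry strictly greater than the inserted value down to the next row. The recording tableau Q records, in position (i, j), the step at which that cell was added to P.
  Insert 4 (step 1): P = [4];  Q = [1]
  Insert 2 (step 2): P = [2] / [4];  Q = [1] / [2]
  Insert 5 (step 3): P = [2, 5] / [4];  Q = [1, 3] / [2]
  Insert 3 (step 4): P = [2, 3] / [4, 5];  Q = [1, 3] / [2, 4]
  Insert 8 (step 5): P = [2, 3, 8] / [4, 5];  Q = [1, 3, 5] / [2, 4]
  Insert 7 (step 6): P = [2, 3, 7] / [4, 5, 8];  Q = [1, 3, 5] / [2, 4, 6]
  Insert 6 (step 7): P = [2, 3, 6] / [4, 5, 7] / [8];  Q = [1, 3, 5] / [2, 4, 6] / [7]
  Insert 9 (step 8): P = [2, 3, 6, 9] / [4, 5, 7] / [8];  Q = [1, 3, 5, 8] / [2, 4, 6] / [7]
  Insert 1 (step 9): P = [1, 3, 6, 9] / [2, 5, 7] / [4] / [8];  Q = [1, 3, 5, 8] / [2, 4, 6] / [7] / [9]
Final shape: (4, 3, 1, 1).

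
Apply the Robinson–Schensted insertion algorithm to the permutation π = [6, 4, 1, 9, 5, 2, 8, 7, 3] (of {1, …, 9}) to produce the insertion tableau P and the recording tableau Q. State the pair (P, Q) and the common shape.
P = [1, 2, 3] / [4, 5, 7] / [6, 8] / [9];  Q = [1, 4, 7] / [2, 5, 8] / [3, 6] / [9];  common shape = (3, 3, 2, 1)

Row-insert the values π_1, π_2, … into P one at a time, bumping the leftmost entry strictly greater than the inserted value down to the next row. The recording tableau Q records, in position (i, j), the step at which that cell was added to P.
  Insert 6 (step 1): P = [6];  Q = [1]
  Insert 4 (step 2): P = [4] / [6];  Q = [1] / [2]
  Insert 1 (step 3): P = [1] / [4] / [6];  Q = [1] / [2] / [3]
  Insert 9 (step 4): P = [1, 9] / [4] / [6];  Q = [1, 4] / [2] / [3]
  Insert 5 (step 5): P = [1, 5] / [4, 9] / [6];  Q = [1, 4] / [2, 5] / [3]
  Insert 2 (step 6): P = [1, 2] / [4, 5] / [6, 9];  Q = [1, 4] / [2, 5] / [3, 6]
  Insert 8 (step 7): P = [1, 2, 8] / [4, 5] / [6, 9];  Q = [1, 4, 7] / [2, 5] / [3, 6]
  Insert 7 (step 8): P = [1, 2, 7] / [4, 5, 8] / [6, 9];  Q = [1, 4, 7] / [2, 5, 8] / [3, 6]
  Insert 3 (step 9): P = [1, 2, 3] / [4, 5, 7] / [6, 8] / [9];  Q = [1, 4, 7] / [2, 5, 8] / [3, 6] / [9]
Final shape: (3, 3, 2, 1).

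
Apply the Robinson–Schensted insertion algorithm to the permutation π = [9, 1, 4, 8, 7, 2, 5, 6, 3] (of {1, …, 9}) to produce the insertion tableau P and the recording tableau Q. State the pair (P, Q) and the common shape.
P = [1, 2, 3, 6] / [4, 5] / [7] / [8] / [9];  Q = [1, 3, 4, 8] / [2, 7] / [5] / [6] / [9];  common shape = (4, 2, 1, 1, 1)

Row-insert the values π_1, π_2, … into P one at a time, bumping the leftmost entry strictly greater than the inserted value down to the next row. The recording tableau Q records, in position (i, j), the step at which that cell was added to P.
  Insert 9 (step 1): P = [9];  Q = [1]
  Insert 1 (step 2): P = [1] / [9];  Q = [1] / [2]
  Insert 4 (step 3): P = [1, 4] / [9];  Q = [1, 3] / [2]
  Insert 8 (step 4): P = [1, 4, 8] / [9];  Q = [1, 3, 4] / [2]
  Insert 7 (step 5): P = [1, 4, 7] / [8] / [9];  Q = [1, 3, 4] / [2] / [5]
  Insert 2 (step 6): P = [1, 2, 7] / [4] / [8] / [9];  Q = [1, 3, 4] / [2] / [5] / [6]
  Insert 5 (step 7): P = [1, 2, 5] / [4, 7] / [8] / [9];  Q = [1, 3, 4] / [2, 7] / [5] / [6]
  Insert 6 (step 8): P = [1, 2, 5, 6] / [4, 7] / [8] / [9];  Q = [1, 3, 4, 8] / [2, 7] / [5] / [6]
  Insert 3 (step 9): P = [1, 2, 3, 6] / [4, 5] / [7] / [8] / [9];  Q = [1, 3, 4, 8] / [2, 7] / [5] / [6] / [9]
Final shape: (4, 2, 1, 1, 1).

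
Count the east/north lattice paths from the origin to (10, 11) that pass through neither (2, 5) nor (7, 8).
Number of paths = 184473

Inclusion–exclusion. Total paths: C(21, 10) = 352716. Through P₁: C(7, 2)·C(14, 8) = 63063. Through P₂: C(15, 7)·C(6, 3) = 128700. Since P₁ is strictly southwest of P₂, a monotone path through both must visit P₁ then P₂; paths through both = C(7, 2)·C(8, 5)·C(6, 3) = 23520. Avoid both = 352716 − 63063 − 128700 + 23520 = 184473.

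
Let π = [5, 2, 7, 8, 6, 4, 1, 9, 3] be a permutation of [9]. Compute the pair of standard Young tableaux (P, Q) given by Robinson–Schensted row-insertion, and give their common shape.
P = [1, 3, 8, 9] / [2, 4] / [5, 6] / [7];  Q = [1, 3, 4, 8] / [2, 5] / [6, 9] / [7];  common shape = (4, 2, 2, 1)

Row-insert the values π_1, π_2, … into P one at a time, bumping the leftmost entry strictly greater than the inserted value down to the next row. The recording tableau Q records, in position (i, j), the step at which that cell was added to P.
  Insert 5 (step 1): P = [5];  Q = [1]
  Insert 2 (step 2): P = [2] / [5];  Q = [1] / [2]
  Insert 7 (step 3): P = [2, 7] / [5];  Q = [1, 3] / [2]
  Insert 8 (step 4): P = [2, 7, 8] / [5];  Q = [1, 3, 4] / [2]
  Insert 6 (step 5): P = [2, 6, 8] / [5, 7];  Q = [1, 3, 4] / [2, 5]
  Insert 4 (step 6): P = [2, 4, 8] / [5, 6] / [7];  Q = [1, 3, 4] / [2, 5] / [6]
  Insert 1 (step 7): P = [1, 4, 8] / [2, 6] / [5] / [7];  Q = [1, 3, 4] / [2, 5] / [6] / [7]
  Insert 9 (step 8): P = [1, 4, 8, 9] / [2, 6] / [5] / [7];  Q = [1, 3, 4, 8] / [2, 5] / [6] / [7]
  Insert 3 (step 9): P = [1, 3, 8, 9] / [2, 4] / [5, 6] / [7];  Q = [1, 3, 4, 8] / [2, 5] / [6, 9] / [7]
Final shape: (4, 2, 2, 1).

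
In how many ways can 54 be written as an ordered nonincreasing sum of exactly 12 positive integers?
p(54, 12 parts) = 31570

Partitions of n into exactly k parts are in bijection with partitions of n − k into at most k parts (subtract 1 from each part). So p(54, exactly 12) = p(42, parts ≤ 12). Computing via the recurrence p(m, j) = p(m, j−1) + p(m−j, j) gives 31570.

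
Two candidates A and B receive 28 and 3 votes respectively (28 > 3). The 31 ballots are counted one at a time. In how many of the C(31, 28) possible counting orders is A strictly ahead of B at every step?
Strict-lead orderings = 3625

Total orderings of the 31 votes with 28 for A: C(31, 28) = 4495. By the Bertrand ballot formula (Cycle Lemma / reflection principle), the number of orderings in which A is strictly ahead of B throughout is (p − q)/(p + q) · C(p + q, p) = (28 − 3)/(28 + 3) · 4495 = 3625.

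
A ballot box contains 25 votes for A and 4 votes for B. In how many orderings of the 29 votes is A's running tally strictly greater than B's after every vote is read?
Strict-lead orderings = 17199

Total orderings of the 29 votes with 25 for A: C(29, 25) = 23751. By the Bertrand ballot formula (Cycle Lemma / reflection principle), the number of orderings in which A is strictly ahead of B throughout is (p − q)/(p + q) · C(p + q, p) = (25 − 4)/(25 + 4) · 23751 = 17199.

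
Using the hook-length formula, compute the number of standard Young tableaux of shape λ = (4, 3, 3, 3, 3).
# SYT of shape (4, 3, 3, 3, 3) = 60060

Hook-length formula: f^λ = n! / Π hook(c), product over all cells c of the Young diagram. For λ = (4, 3, 3, 3, 3), n = 16 boxes. Hook lengths by row (left-to-right, top-to-bottom): [8, 7, 6, 1]; [6, 5, 4]; [5, 4, 3]; [4, 3, 2]; [3, 2, 1]. Product of hooks = 348364800. So f^λ = 16! / 348364800 = 20922789888000 / 348364800 = 60060.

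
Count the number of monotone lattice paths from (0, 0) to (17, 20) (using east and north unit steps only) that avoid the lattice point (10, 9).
Number of paths = 12965531238

Total paths from (0, 0) to (17, 20): C(37, 17) = 15905368710. Paths through (10, 9): (paths (0, 0) → (10, 9)) × (paths (10, 9) → (17, 20)) = C(19, 10) · C(18, 7) = 92378 · 31824 = 2939837472. Avoidance count = 15905368710 − 2939837472 = 12965531238.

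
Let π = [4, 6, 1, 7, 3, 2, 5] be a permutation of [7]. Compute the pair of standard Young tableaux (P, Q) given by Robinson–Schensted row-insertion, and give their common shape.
P = [1, 2, 5] / [3, 6, 7] / [4];  Q = [1, 2, 4] / [3, 5, 7] / [6];  common shape = (3, 3, 1)

Row-insert the values π_1, π_2, … into P one at a time, bumping the leftmost entry strictly greater than the inserted value down to the next row. The recording tableau Q records, in position (i, j), the step at which that cell was added to P.
  Insert 4 (step 1): P = [4];  Q = [1]
  Insert 6 (step 2): P = [4, 6];  Q = [1, 2]
  Insert 1 (step 3): P = [1, 6] / [4];  Q = [1, 2] / [3]
  Insert 7 (step 4): P = [1, 6, 7] / [4];  Q = [1, 2, 4] / [3]
  Insert 3 (step 5): P = [1, 3, 7] / [4, 6];  Q = [1, 2, 4] / [3, 5]
  Insert 2 (step 6): P = [1, 2, 7] / [3, 6] / [4];  Q = [1, 2, 4] / [3, 5] / [6]
  Insert 5 (step 7): P = [1, 2, 5] / [3, 6, 7] / [4];  Q = [1, 2, 4] / [3, 5, 7] / [6]
Final shape: (3, 3, 1).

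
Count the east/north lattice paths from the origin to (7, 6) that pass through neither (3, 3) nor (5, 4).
Number of paths = 620

Inclusion–exclusion. Total paths: C(13, 7) = 1716. Through P₁: C(6, 3)·C(7, 4) = 700. Through P₂: C(9, 5)·C(4, 2) = 756. Since P₁ is strictly southwest of P₂, a monotone path through both must visit P₁ then P₂; paths through both = C(6, 3)·C(3, 2)·C(4, 2) = 360. Avoid both = 1716 − 700 − 756 + 360 = 620.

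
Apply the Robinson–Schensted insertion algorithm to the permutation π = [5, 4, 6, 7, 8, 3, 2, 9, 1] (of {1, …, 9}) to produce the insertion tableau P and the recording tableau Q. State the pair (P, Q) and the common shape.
P = [1, 6, 7, 8, 9] / [2] / [3] / [4] / [5];  Q = [1, 3, 4, 5, 8] / [2] / [6] / [7] / [9];  common shape = (5, 1, 1, 1, 1)

Row-insert the values π_1, π_2, … into P one at a time, bumping the leftmost entry strictly greater than the inserted value down to the next row. The recording tableau Q records, in position (i, j), the step at which that cell was added to P.
  Insert 5 (step 1): P = [5];  Q = [1]
  Insert 4 (step 2): P = [4] / [5];  Q = [1] / [2]
  Insert 6 (step 3): P = [4, 6] / [5];  Q = [1, 3] / [2]
  Insert 7 (step 4): P = [4, 6, 7] / [5];  Q = [1, 3, 4] / [2]
  Insert 8 (step 5): P = [4, 6, 7, 8] / [5];  Q = [1, 3, 4, 5] / [2]
  Insert 3 (step 6): P = [3, 6, 7, 8] / [4] / [5];  Q = [1, 3, 4, 5] / [2] / [6]
  Insert 2 (step 7): P = [2, 6, 7, 8] / [3] / [4] / [5];  Q = [1, 3, 4, 5] / [2] / [6] / [7]
  Insert 9 (step 8): P = [2, 6, 7, 8, 9] / [3] / [4] / [5];  Q = [1, 3, 4, 5, 8] / [2] / [6] / [7]
  Insert 1 (step 9): P = [1, 6, 7, 8, 9] / [2] / [3] / [4] / [5];  Q = [1, 3, 4, 5, 8] / [2] / [6] / [7] / [9]
Final shape: (5, 1, 1, 1, 1).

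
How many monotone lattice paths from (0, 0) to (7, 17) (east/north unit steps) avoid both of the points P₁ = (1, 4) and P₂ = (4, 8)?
Number of paths = 140044

Inclusion–exclusion. Total paths: C(24, 7) = 346104. Through P₁: C(5, 1)·C(19, 6) = 135660. Through P₂: C(12, 4)·C(12, 3) = 108900. Since P₁ is strictly southwest of P₂, a monotone path through both must visit P₁ then P₂; paths through both = C(5, 1)·C(7, 3)·C(12, 3) = 38500. Avoid both = 346104 − 135660 − 108900 + 38500 = 140044.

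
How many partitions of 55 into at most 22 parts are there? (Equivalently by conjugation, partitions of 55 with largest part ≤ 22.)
p(55, parts ≤ 22) = 407570

Use the recurrence p(n, m) = p(n, m−1) + p(n−m, m): either the largest part is < m (count p(n, m−1)) or the largest part is exactly m (remove one copy of m, count p(n−m, m)). With p(0, ·) = 1 this gives p(55, parts ≤ 22) = 407570. (By conjugating Young diagrams, this also counts partitions of 55 into at most 22 parts.)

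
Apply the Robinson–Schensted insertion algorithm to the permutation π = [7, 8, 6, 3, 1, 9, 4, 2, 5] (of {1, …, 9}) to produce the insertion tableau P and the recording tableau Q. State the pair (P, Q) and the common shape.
P = [1, 2, 5] / [3, 4, 9] / [6, 8] / [7];  Q = [1, 2, 6] / [3, 7, 9] / [4, 8] / [5];  common shape = (3, 3, 2, 1)

Row-insert the values π_1, π_2, … into P one at a time, bumping the leftmost entry strictly greater than the inserted value down to the next row. The recording tableau Q records, in position (i, j), the step at which that cell was added to P.
  Insert 7 (step 1): P = [7];  Q = [1]
  Insert 8 (step 2): P = [7, 8];  Q = [1, 2]
  Insert 6 (step 3): P = [6, 8] / [7];  Q = [1, 2] / [3]
  Insert 3 (step 4): P = [3, 8] / [6] / [7];  Q = [1, 2] / [3] / [4]
  Insert 1 (step 5): P = [1, 8] / [3] / [6] / [7];  Q = [1, 2] / [3] / [4] / [5]
  Insert 9 (step 6): P = [1, 8, 9] / [3] / [6] / [7];  Q = [1, 2, 6] / [3] / [4] / [5]
  Insert 4 (step 7): P = [1, 4, 9] / [3, 8] / [6] / [7];  Q = [1, 2, 6] / [3, 7] / [4] / [5]
  Insert 2 (step 8): P = [1, 2, 9] / [3, 4] / [6, 8] / [7];  Q = [1, 2, 6] / [3, 7] / [4, 8] / [5]
  Insert 5 (step 9): P = [1, 2, 5] / [3, 4, 9] / [6, 8] / [7];  Q = [1, 2, 6] / [3, 7, 9] / [4, 8] / [5]
Final shape: (3, 3, 2, 1).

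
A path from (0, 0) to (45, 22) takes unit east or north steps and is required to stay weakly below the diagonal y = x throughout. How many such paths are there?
Number of paths = 141521997156845760

By the reflection principle (André's argument), the number of monotone paths to (45, 22) with n ≤ m that never go above y = x is C(67, 45) − C(67, 46) = 271250494550621040 − 129728497393775280 = 141521997156845760.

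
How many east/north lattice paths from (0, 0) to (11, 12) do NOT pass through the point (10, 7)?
Number of paths = 1235390

Total paths from (0, 0) to (11, 12): C(23, 11) = 1352078. Paths through (10, 7): (paths (0, 0) → (10, 7)) × (paths (10, 7) → (11, 12)) = C(17, 10) · C(6, 1) = 19448 · 6 = 116688. Avoidance count = 1352078 − 116688 = 1235390.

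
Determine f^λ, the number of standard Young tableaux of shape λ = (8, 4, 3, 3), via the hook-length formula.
# SYT of shape (8, 4, 3, 3) = 2598960

Hook-length formula: f^λ = n! / Π hook(c), product over all cells c of the Young diagram. For λ = (8, 4, 3, 3), n = 18 boxes. Hook lengths by row (left-to-right, top-to-bottom): [11, 10, 9, 6, 4, 3, 2, 1]; [6, 5, 4, 1]; [4, 3, 2]; [3, 2, 1]. Product of hooks = 2463436800. So f^λ = 18! / 2463436800 = 6402373705728000 / 2463436800 = 2598960.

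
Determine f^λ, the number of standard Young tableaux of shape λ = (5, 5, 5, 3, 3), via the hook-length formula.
# SYT of shape (5, 5, 5, 3, 3) = 69283500

Hook-length formula: f^λ = n! / Π hook(c), product over all cells c of the Young diagram. For λ = (5, 5, 5, 3, 3), n = 21 boxes. Hook lengths by row (left-to-right, top-to-bottom): [9, 8, 7, 4, 3]; [8, 7, 6, 3, 2]; [7, 6, 5, 2, 1]; [4, 3, 2]; [3, 2, 1]. Product of hooks = 737418608640. So f^λ = 21! / 737418608640 = 51090942171709440000 / 737418608640 = 69283500.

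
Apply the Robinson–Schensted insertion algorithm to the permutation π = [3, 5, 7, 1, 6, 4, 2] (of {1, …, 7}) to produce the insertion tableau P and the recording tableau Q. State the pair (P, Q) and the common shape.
P = [1, 2, 6] / [3, 4] / [5] / [7];  Q = [1, 2, 3] / [4, 5] / [6] / [7];  common shape = (3, 2, 1, 1)

Row-insert the values π_1, π_2, … into P one at a time, bumping the leftmost entry strictly greater than the inserted value down to the next row. The recording tableau Q records, in position (i, j), the step at which that cell was added to P.
  Insert 3 (step 1): P = [3];  Q = [1]
  Insert 5 (step 2): P = [3, 5];  Q = [1, 2]
  Insert 7 (step 3): P = [3, 5, 7];  Q = [1, 2, 3]
  Insert 1 (step 4): P = [1, 5, 7] / [3];  Q = [1, 2, 3] / [4]
  Insert 6 (step 5): P = [1, 5, 6] / [3, 7];  Q = [1, 2, 3] / [4, 5]
  Insert 4 (step 6): P = [1, 4, 6] / [3, 5] / [7];  Q = [1, 2, 3] / [4, 5] / [6]
  Insert 2 (step 7): P = [1, 2, 6] / [3, 4] / [5] / [7];  Q = [1, 2, 3] / [4, 5] / [6] / [7]
Final shape: (3, 2, 1, 1).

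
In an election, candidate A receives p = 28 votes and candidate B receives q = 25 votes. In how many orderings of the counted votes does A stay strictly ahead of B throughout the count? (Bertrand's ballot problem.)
Strict-lead orderings = 51166197843852

Total orderings of the 53 votes with 28 for A: C(53, 28) = 903936161908052. By the Bertrand ballot formula (Cycle Lemma / reflection principle), the number of orderings in which A is strictly ahead of B throughout is (p − q)/(p + q) · C(p + q, p) = (28 − 25)/(28 + 25) · 903936161908052 = 51166197843852.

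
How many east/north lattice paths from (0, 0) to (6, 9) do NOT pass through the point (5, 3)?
Number of paths = 4613

Total paths from (0, 0) to (6, 9): C(15, 6) = 5005. Paths through (5, 3): (paths (0, 0) → (5, 3)) × (paths (5, 3) → (6, 9)) = C(8, 5) · C(7, 1) = 56 · 7 = 392. Avoidance count = 5005 − 392 = 4613.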